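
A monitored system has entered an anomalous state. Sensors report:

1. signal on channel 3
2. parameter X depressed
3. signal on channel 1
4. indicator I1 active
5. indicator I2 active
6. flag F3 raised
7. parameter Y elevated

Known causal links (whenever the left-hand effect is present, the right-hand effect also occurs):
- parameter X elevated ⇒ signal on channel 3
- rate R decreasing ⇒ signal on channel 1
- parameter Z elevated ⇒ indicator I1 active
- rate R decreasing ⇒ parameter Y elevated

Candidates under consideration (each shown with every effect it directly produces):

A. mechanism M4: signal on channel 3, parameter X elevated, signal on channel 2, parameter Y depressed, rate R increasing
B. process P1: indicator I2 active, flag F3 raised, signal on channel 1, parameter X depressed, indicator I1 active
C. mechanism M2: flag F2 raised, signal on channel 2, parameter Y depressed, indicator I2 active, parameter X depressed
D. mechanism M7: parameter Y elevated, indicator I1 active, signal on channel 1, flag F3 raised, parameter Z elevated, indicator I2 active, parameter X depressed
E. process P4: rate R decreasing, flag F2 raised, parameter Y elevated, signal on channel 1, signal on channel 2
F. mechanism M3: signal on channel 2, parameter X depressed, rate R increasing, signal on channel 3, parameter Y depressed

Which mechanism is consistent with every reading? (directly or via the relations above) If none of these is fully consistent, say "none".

none

For each candidate, compare predicted effects to what was observed:
(A) mechanism M4 — signal on channel 3 +; parameter X depressed -; signal on channel 1 -; indicator I1 active -; indicator I2 active -; flag F3 raised -; parameter Y elevated -
(B) process P1 — does not account for signal on channel 3, parameter Y elevated
(C) mechanism M2 — signal on channel 3 -; parameter X depressed +; signal on channel 1 -; indicator I1 active -; indicator I2 active +; flag F3 raised -; parameter Y elevated -
(D) mechanism M7 — signal on channel 3 -; parameter X depressed +; signal on channel 1 +; indicator I1 active +; indicator I2 active +; flag F3 raised +; parameter Y elevated +
(E) process P4 — does not account for signal on channel 3, parameter X depressed, indicator I1 active, indicator I2 active, flag F3 raised
(F) mechanism M3 — signal on channel 3 +; parameter X depressed +; signal on channel 1 -; indicator I1 active -; indicator I2 active -; flag F3 raised -; parameter Y elevated -
No candidate is consistent with all observations.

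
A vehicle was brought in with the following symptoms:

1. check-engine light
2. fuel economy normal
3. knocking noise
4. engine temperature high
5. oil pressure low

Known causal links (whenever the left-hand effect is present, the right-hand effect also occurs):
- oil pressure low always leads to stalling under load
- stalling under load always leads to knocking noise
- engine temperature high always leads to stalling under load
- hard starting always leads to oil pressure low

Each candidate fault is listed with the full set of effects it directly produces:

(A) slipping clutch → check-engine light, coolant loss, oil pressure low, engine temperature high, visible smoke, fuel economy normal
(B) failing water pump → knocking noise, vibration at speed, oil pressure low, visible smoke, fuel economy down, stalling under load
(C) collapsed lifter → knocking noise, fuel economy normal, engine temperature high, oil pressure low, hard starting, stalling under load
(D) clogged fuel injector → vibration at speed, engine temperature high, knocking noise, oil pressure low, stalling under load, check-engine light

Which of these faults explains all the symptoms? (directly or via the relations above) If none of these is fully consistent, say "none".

A

Testing each hypothesis:
(A) slipping clutch — accounts for every observation (knocking noise by oil pressure low → stalling under load → knocking noise)
(B) failing water pump — check-engine light ✗; fuel economy normal ✗; knocking noise ✓; engine temperature high ✗; oil pressure low ✓
(C) collapsed lifter — check-engine light ✗; fuel economy normal ✓; knocking noise ✓; engine temperature high ✓; oil pressure low ✓
(D) clogged fuel injector — check-engine light ✓; fuel economy normal ✗; knocking noise ✓; engine temperature high ✓; oil pressure low ✓
(A) alone accounts for all the evidence.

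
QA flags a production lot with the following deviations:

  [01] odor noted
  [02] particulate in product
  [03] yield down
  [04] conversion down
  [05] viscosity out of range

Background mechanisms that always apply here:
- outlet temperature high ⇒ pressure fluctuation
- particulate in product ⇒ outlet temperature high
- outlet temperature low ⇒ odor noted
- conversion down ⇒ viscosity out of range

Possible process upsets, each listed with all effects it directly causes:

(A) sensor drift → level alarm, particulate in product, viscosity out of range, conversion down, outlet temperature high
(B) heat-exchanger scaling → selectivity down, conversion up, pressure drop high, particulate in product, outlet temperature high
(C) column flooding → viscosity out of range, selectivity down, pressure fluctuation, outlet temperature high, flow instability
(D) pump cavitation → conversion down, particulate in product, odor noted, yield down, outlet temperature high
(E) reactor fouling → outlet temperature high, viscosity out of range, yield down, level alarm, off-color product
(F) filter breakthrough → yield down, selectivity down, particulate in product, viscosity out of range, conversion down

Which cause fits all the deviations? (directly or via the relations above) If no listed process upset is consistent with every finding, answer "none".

Checking each candidate against the observations:
(A) sensor drift — does not account for odor noted, yield down
(B) heat-exchanger scaling — fails on odor noted, yield down, conversion down, viscosity out of range (predicts conversion up, not conversion down)
(C) column flooding — odor noted ✗; particulate in product ✗; yield down ✗; conversion down ✗; viscosity out of range ✓
(D) pump cavitation — odor noted ✓; particulate in product ✓; yield down ✓; conversion down ✓; viscosity out of range ✓ (through conversion down → viscosity out of range)
(E) reactor fouling — odor noted ✗; particulate in product ✗; yield down ✓; conversion down ✗; viscosity out of range ✓
(F) filter breakthrough — odor noted ✗; particulate in product ✓; yield down ✓; conversion down ✓; viscosity out of range ✓
(D) alone accounts for all the evidence.

D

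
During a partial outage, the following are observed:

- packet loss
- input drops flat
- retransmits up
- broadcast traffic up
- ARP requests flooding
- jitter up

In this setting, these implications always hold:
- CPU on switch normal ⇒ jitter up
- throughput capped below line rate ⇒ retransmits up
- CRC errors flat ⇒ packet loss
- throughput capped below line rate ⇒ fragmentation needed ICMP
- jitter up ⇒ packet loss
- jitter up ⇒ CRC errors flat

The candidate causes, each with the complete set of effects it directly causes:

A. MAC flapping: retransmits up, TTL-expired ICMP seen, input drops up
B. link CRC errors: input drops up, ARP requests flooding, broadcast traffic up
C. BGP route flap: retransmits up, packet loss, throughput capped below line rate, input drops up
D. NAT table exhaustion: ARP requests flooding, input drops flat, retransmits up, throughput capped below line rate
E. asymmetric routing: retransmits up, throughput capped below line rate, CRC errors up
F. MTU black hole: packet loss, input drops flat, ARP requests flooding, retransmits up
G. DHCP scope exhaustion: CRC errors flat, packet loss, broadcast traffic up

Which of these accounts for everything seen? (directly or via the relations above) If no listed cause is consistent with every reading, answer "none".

For each candidate, compare predicted effects to what was observed:
(A) MAC flapping — fails on packet loss, input drops flat, broadcast traffic up, ARP requests flooding, jitter up (predicts input drops up, not input drops flat)
(B) link CRC errors — packet loss ✗; input drops flat ✗; retransmits up ✗; broadcast traffic up ✓; ARP requests flooding ✓; jitter up ✗
(C) BGP route flap — fails on input drops flat, broadcast traffic up, ARP requests flooding, jitter up (predicts input drops up, not input drops flat)
(D) NAT table exhaustion — packet loss ✗; input drops flat ✓; retransmits up ✓; broadcast traffic up ✗; ARP requests flooding ✓; jitter up ✗
(E) asymmetric routing — packet loss ✗; input drops flat ✗; retransmits up ✓; broadcast traffic up ✗; ARP requests flooding ✗; jitter up ✗
(F) MTU black hole — packet loss ✓; input drops flat ✓; retransmits up ✓; broadcast traffic up ✗; ARP requests flooding ✓; jitter up ✗
(G) DHCP scope exhaustion — does not account for input drops flat, retransmits up, ARP requests flooding, jitter up
No candidate is consistent with all observations.

none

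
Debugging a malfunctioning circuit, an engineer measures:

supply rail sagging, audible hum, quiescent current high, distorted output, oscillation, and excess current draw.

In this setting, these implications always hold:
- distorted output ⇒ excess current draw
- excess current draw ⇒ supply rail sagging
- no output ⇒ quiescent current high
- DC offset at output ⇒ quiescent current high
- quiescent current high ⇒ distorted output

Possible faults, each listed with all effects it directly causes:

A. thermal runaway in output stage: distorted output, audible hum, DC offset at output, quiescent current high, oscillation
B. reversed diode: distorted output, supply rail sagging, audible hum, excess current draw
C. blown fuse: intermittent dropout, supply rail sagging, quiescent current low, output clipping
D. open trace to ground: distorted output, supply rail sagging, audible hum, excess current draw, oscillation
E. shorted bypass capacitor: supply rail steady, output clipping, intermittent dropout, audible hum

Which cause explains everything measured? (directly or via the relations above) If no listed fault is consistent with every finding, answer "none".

A

Per-candidate check:
(A) thermal runaway in output stage — supply rail sagging ✓ (by distorted output → excess current draw → supply rail sagging); audible hum ✓; quiescent current high ✓; distorted output ✓; oscillation ✓; excess current draw ✓ (by distorted output → excess current draw)
(B) reversed diode — supply rail sagging ✓; audible hum ✓; quiescent current high ✗; distorted output ✓; oscillation ✗; excess current draw ✓
(C) blown fuse — supply rail sagging ✓; audible hum ✗; quiescent current high ✗; distorted output ✗; oscillation ✗; excess current draw ✗
(D) open trace to ground — supply rail sagging ✓; audible hum ✓; quiescent current high ✗; distorted output ✓; oscillation ✓; excess current draw ✓
(E) shorted bypass capacitor — fails on supply rail sagging, quiescent current high, distorted output, oscillation, excess current draw (predicts supply rail steady, not supply rail sagging)
(A) alone accounts for all the evidence.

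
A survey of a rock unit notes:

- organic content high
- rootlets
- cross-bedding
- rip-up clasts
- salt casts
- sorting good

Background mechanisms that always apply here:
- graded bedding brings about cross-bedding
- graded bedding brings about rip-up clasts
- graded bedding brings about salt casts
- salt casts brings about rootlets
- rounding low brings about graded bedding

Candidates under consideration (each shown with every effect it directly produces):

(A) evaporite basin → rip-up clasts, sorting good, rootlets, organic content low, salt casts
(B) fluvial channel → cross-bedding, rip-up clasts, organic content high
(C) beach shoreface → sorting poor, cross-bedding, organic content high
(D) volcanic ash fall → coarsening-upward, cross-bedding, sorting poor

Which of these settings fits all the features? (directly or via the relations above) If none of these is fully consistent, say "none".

Testing each hypothesis:
(A) evaporite basin — organic content high -; rootlets +; cross-bedding -; rip-up clasts +; salt casts +; sorting good +
(B) fluvial channel — organic content high +; rootlets -; cross-bedding +; rip-up clasts +; salt casts -; sorting good -
(C) beach shoreface — organic content high +; rootlets -; cross-bedding +; rip-up clasts -; salt casts -; sorting good -
(D) volcanic ash fall — organic content high -; rootlets -; cross-bedding +; rip-up clasts -; salt casts -; sorting good -
No candidate is consistent with all observations.

none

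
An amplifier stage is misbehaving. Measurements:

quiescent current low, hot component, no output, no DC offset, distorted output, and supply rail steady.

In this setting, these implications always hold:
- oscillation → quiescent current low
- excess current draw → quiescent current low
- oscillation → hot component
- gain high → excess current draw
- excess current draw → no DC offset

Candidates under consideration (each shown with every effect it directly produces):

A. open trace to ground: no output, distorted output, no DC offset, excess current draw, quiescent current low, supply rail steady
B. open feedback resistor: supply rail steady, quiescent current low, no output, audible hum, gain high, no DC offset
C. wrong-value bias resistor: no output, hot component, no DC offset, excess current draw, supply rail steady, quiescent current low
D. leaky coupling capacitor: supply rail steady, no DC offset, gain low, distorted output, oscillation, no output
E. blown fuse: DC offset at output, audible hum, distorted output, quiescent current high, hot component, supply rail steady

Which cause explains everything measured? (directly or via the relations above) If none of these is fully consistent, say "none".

D

Checking each candidate against the observations:
(A) open trace to ground — does not account for hot component
(B) open feedback resistor — does not account for hot component, distorted output
(C) wrong-value bias resistor — does not account for distorted output
(D) leaky coupling capacitor — quiescent current low yes (through oscillation → quiescent current low); hot component yes (through oscillation → hot component); no output yes; no DC offset yes; distorted output yes; supply rail steady yes
(E) blown fuse — fails on quiescent current low, no output, no DC offset (predicts quiescent current high, not quiescent current low; predicts DC offset at output, not no DC offset)
(D) alone accounts for all the evidence.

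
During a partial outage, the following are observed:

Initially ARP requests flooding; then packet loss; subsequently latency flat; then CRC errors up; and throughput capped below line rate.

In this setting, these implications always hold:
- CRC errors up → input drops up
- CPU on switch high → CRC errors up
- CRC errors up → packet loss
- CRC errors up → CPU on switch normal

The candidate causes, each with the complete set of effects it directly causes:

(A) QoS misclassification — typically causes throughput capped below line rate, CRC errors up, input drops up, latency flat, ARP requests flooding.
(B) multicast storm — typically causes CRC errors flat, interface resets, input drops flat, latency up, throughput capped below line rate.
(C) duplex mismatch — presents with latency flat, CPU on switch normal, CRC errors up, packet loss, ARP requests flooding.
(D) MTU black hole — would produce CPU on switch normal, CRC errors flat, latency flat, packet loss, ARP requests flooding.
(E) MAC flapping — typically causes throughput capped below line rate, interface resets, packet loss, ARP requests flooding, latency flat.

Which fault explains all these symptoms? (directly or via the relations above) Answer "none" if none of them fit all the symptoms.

Checking each candidate against the observations:
(A) QoS misclassification — accounts for every observation (packet loss through CRC errors up → packet loss)
(B) multicast storm — ARP requests flooding ✗; packet loss ✗; latency flat ✗; CRC errors up ✗; throughput capped below line rate ✓
(C) duplex mismatch — ARP requests flooding ✓; packet loss ✓; latency flat ✓; CRC errors up ✓; throughput capped below line rate ✗
(D) MTU black hole — fails on CRC errors up, throughput capped below line rate (predicts CRC errors flat, not CRC errors up)
(E) MAC flapping — does not account for CRC errors up
(A) alone accounts for all the evidence.

A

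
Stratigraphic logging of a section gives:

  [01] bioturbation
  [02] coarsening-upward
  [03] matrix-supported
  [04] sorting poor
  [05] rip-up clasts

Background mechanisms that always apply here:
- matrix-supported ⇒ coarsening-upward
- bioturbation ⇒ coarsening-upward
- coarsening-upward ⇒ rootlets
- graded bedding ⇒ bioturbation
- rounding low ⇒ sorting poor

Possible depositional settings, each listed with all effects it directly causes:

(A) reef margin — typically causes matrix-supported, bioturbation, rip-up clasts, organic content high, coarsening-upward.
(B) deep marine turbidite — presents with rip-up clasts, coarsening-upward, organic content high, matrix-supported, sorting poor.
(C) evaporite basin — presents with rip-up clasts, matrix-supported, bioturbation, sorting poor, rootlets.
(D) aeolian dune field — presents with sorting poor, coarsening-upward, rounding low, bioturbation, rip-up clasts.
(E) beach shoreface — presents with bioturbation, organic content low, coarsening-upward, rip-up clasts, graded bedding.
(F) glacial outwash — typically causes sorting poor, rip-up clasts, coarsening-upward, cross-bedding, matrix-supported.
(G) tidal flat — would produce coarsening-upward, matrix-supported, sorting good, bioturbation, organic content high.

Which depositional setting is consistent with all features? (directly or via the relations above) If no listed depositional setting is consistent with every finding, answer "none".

For each candidate, compare predicted effects to what was observed:
(A) reef margin — does not account for sorting poor
(B) deep marine turbidite — bioturbation ✗; coarsening-upward ✓; matrix-supported ✓; sorting poor ✓; rip-up clasts ✓
(C) evaporite basin — bioturbation ✓; coarsening-upward ✓ (by matrix-supported → coarsening-upward); matrix-supported ✓; sorting poor ✓; rip-up clasts ✓
(D) aeolian dune field — bioturbation ✓; coarsening-upward ✓; matrix-supported ✗; sorting poor ✓; rip-up clasts ✓
(E) beach shoreface — bioturbation ✓; coarsening-upward ✓; matrix-supported ✗; sorting poor ✗; rip-up clasts ✓
(F) glacial outwash — bioturbation ✗; coarsening-upward ✓; matrix-supported ✓; sorting poor ✓; rip-up clasts ✓
(G) tidal flat — fails on sorting poor, rip-up clasts (predicts sorting good, not sorting poor)
(C) alone accounts for all the evidence.

C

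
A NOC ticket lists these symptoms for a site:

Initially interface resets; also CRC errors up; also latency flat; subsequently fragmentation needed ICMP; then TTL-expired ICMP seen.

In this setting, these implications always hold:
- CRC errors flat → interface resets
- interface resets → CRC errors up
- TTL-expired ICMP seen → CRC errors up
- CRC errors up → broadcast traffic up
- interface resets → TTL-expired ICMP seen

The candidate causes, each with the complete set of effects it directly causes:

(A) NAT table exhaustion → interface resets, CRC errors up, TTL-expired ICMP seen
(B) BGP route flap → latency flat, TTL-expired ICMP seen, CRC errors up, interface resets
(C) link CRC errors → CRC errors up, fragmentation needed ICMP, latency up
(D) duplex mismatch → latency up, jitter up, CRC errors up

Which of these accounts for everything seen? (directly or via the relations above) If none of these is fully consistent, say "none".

none

Checking each candidate against the observations:
(A) NAT table exhaustion — interface resets yes; CRC errors up yes; latency flat NO; fragmentation needed ICMP NO; TTL-expired ICMP seen yes
(B) BGP route flap — interface resets yes; CRC errors up yes; latency flat yes; fragmentation needed ICMP NO; TTL-expired ICMP seen yes
(C) link CRC errors — fails on interface resets, latency flat, TTL-expired ICMP seen (predicts latency up, not latency flat)
(D) duplex mismatch — fails on interface resets, latency flat, fragmentation needed ICMP, TTL-expired ICMP seen (predicts latency up, not latency flat)
Every candidate fails on at least one observation.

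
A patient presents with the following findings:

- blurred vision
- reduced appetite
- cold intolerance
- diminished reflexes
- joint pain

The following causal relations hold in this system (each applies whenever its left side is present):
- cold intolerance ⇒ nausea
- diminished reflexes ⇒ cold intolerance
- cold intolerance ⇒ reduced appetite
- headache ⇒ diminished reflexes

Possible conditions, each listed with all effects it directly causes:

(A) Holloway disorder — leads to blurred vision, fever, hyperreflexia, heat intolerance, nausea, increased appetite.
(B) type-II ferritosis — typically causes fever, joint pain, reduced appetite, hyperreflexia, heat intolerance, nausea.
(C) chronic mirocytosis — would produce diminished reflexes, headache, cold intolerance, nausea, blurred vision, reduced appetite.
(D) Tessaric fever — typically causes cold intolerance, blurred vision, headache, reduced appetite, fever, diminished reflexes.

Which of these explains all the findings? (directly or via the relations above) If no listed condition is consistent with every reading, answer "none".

none

For each candidate, compare predicted effects to what was observed:
(A) Holloway disorder — fails on reduced appetite, cold intolerance, diminished reflexes, joint pain (predicts increased appetite, not reduced appetite; predicts heat intolerance, not cold intolerance; predicts hyperreflexia, not diminished reflexes)
(B) type-II ferritosis — fails on blurred vision, cold intolerance, diminished reflexes (predicts heat intolerance, not cold intolerance; predicts hyperreflexia, not diminished reflexes)
(C) chronic mirocytosis — does not account for joint pain
(D) Tessaric fever — does not account for joint pain
None of the listed candidates fits everything.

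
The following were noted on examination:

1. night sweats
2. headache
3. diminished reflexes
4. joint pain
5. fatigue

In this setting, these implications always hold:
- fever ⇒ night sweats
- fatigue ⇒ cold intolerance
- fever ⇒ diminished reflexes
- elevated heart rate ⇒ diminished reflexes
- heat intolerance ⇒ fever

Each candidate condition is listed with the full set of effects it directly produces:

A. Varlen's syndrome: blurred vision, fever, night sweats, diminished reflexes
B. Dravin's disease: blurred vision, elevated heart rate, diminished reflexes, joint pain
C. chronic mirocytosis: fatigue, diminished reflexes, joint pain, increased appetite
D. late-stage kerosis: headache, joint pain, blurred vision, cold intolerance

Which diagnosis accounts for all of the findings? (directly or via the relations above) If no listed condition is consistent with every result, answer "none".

Checking each candidate against the observations:
(A) Varlen's syndrome — night sweats +; headache -; diminished reflexes +; joint pain -; fatigue -
(B) Dravin's disease — night sweats -; headache -; diminished reflexes +; joint pain +; fatigue -
(C) chronic mirocytosis — night sweats -; headache -; diminished reflexes +; joint pain +; fatigue +
(D) late-stage kerosis — night sweats -; headache +; diminished reflexes -; joint pain +; fatigue -
No candidate is consistent with all observations.

none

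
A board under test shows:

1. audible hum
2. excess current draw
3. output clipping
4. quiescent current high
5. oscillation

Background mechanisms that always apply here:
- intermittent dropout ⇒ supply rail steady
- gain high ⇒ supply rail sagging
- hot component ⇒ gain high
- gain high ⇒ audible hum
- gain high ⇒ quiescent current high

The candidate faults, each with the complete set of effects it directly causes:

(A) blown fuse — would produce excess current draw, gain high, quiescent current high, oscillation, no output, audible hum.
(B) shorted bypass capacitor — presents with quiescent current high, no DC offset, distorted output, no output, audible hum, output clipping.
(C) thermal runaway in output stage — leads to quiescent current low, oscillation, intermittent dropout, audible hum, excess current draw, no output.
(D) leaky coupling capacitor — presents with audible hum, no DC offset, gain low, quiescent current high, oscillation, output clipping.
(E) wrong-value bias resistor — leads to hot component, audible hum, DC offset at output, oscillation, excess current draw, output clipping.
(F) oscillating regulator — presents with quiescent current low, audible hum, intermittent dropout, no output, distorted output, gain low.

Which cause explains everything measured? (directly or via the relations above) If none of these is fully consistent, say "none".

Testing each hypothesis:
(A) blown fuse — audible hum ✓; excess current draw ✓; output clipping ✗; quiescent current high ✓; oscillation ✓
(B) shorted bypass capacitor — does not account for excess current draw, oscillation
(C) thermal runaway in output stage — audible hum ✓; excess current draw ✓; output clipping ✗; quiescent current high ✗; oscillation ✓
(D) leaky coupling capacitor — does not account for excess current draw
(E) wrong-value bias resistor — audible hum ✓; excess current draw ✓; output clipping ✓; quiescent current high ✓ (via hot component → gain high → quiescent current high); oscillation ✓
(F) oscillating regulator — fails on excess current draw, output clipping, quiescent current high, oscillation (predicts quiescent current low, not quiescent current high)
Only (E) is consistent with every observation.

E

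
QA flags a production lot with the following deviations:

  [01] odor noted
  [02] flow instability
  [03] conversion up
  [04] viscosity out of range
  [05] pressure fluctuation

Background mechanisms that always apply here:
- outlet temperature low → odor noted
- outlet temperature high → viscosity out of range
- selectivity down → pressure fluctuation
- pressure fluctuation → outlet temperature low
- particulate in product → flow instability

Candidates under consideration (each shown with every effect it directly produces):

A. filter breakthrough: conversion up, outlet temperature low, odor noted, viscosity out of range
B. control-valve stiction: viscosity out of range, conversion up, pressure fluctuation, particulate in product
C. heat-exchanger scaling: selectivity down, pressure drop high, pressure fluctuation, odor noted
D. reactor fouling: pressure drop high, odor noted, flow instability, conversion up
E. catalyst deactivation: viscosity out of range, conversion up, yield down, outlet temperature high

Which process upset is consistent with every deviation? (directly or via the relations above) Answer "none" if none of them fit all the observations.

B

Checking each candidate against the observations:
(A) filter breakthrough — does not account for flow instability, pressure fluctuation
(B) control-valve stiction — odor noted ✓ (via pressure fluctuation → outlet temperature low → odor noted); flow instability ✓ (via particulate in product → flow instability); conversion up ✓; viscosity out of range ✓; pressure fluctuation ✓
(C) heat-exchanger scaling — odor noted ✓; flow instability ✗; conversion up ✗; viscosity out of range ✗; pressure fluctuation ✓
(D) reactor fouling — does not account for viscosity out of range, pressure fluctuation
(E) catalyst deactivation — odor noted ✗; flow instability ✗; conversion up ✓; viscosity out of range ✓; pressure fluctuation ✗
Only (B) is consistent with every observation.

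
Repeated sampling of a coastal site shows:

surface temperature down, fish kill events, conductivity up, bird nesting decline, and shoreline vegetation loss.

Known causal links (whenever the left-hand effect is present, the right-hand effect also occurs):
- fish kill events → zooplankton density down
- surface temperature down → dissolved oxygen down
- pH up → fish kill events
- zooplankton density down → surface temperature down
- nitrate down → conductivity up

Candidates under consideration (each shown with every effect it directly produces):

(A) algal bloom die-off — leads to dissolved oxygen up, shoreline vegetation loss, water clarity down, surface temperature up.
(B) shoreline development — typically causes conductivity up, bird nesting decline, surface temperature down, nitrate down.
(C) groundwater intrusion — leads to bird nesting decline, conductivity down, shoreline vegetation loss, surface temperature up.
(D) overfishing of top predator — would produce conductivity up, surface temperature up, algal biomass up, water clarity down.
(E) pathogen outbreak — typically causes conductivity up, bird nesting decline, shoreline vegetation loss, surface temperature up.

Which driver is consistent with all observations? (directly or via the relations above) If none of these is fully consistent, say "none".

Checking each candidate against the observations:
(A) algal bloom die-off — surface temperature down NO; fish kill events NO; conductivity up NO; bird nesting decline NO; shoreline vegetation loss yes
(B) shoreline development — surface temperature down yes; fish kill events NO; conductivity up yes; bird nesting decline yes; shoreline vegetation loss NO
(C) groundwater intrusion — fails on surface temperature down, fish kill events, conductivity up (predicts surface temperature up, not surface temperature down; predicts conductivity down, not conductivity up)
(D) overfishing of top predator — surface temperature down NO; fish kill events NO; conductivity up yes; bird nesting decline NO; shoreline vegetation loss NO
(E) pathogen outbreak — fails on surface temperature down, fish kill events (predicts surface temperature up, not surface temperature down)
No candidate is consistent with all observations.

none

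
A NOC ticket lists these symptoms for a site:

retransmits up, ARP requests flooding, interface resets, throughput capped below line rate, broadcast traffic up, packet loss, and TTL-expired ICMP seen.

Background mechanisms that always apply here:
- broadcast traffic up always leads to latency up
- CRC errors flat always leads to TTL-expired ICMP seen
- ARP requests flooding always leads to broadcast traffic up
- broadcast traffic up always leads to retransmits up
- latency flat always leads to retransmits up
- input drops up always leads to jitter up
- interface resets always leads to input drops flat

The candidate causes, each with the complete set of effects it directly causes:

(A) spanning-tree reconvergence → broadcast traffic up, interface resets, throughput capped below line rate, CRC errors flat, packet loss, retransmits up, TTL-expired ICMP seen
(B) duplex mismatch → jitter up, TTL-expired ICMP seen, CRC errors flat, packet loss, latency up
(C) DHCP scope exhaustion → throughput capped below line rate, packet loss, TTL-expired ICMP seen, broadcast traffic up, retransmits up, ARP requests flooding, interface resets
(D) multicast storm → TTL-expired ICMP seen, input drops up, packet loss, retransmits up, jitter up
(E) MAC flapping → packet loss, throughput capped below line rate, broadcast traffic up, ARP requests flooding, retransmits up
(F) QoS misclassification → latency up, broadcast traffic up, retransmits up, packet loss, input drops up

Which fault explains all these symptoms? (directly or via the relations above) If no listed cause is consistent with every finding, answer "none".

Testing each hypothesis:
(A) spanning-tree reconvergence — does not account for ARP requests flooding
(B) duplex mismatch — retransmits up ✗; ARP requests flooding ✗; interface resets ✗; throughput capped below line rate ✗; broadcast traffic up ✗; packet loss ✓; TTL-expired ICMP seen ✓
(C) DHCP scope exhaustion — retransmits up ✓; ARP requests flooding ✓; interface resets ✓; throughput capped below line rate ✓; broadcast traffic up ✓; packet loss ✓; TTL-expired ICMP seen ✓
(D) multicast storm — does not account for ARP requests flooding, interface resets, throughput capped below line rate, broadcast traffic up
(E) MAC flapping — retransmits up ✓; ARP requests flooding ✓; interface resets ✗; throughput capped below line rate ✓; broadcast traffic up ✓; packet loss ✓; TTL-expired ICMP seen ✗
(F) QoS misclassification — retransmits up ✓; ARP requests flooding ✗; interface resets ✗; throughput capped below line rate ✗; broadcast traffic up ✓; packet loss ✓; TTL-expired ICMP seen ✗
Only (C) is consistent with every observation.

C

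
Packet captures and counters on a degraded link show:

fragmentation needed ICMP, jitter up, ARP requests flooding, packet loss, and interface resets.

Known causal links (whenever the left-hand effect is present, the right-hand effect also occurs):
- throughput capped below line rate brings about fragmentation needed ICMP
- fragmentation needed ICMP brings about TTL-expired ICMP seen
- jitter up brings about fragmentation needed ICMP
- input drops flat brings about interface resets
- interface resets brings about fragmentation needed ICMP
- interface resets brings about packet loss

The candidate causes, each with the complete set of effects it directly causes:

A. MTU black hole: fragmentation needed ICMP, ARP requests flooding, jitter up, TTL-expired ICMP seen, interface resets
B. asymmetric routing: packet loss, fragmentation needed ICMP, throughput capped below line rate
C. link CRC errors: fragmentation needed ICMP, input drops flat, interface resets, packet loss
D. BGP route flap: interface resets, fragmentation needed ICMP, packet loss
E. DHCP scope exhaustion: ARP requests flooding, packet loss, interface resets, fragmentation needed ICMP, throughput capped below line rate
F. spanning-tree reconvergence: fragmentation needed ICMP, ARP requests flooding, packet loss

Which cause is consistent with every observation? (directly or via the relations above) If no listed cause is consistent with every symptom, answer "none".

A

Testing each hypothesis:
(A) MTU black hole — fragmentation needed ICMP ✓; jitter up ✓; ARP requests flooding ✓; packet loss ✓ (via interface resets → packet loss); interface resets ✓
(B) asymmetric routing — fragmentation needed ICMP ✓; jitter up ✗; ARP requests flooding ✗; packet loss ✓; interface resets ✗
(C) link CRC errors — does not account for jitter up, ARP requests flooding
(D) BGP route flap — does not account for jitter up, ARP requests flooding
(E) DHCP scope exhaustion — does not account for jitter up
(F) spanning-tree reconvergence — does not account for jitter up, interface resets
(A) alone accounts for all the evidence.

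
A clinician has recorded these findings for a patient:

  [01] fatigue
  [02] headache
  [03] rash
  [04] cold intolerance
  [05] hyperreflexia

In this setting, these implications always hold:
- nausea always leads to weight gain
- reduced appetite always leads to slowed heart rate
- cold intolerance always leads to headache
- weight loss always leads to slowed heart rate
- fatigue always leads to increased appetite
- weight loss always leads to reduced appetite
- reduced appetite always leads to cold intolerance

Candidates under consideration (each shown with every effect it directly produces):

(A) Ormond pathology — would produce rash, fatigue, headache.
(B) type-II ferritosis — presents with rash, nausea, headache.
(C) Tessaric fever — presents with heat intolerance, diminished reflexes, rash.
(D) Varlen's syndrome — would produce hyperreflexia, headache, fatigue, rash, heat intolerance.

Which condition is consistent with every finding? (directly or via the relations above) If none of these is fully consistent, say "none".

Per-candidate check:
(A) Ormond pathology — does not account for cold intolerance, hyperreflexia
(B) type-II ferritosis — does not account for fatigue, cold intolerance, hyperreflexia
(C) Tessaric fever — fatigue ✗; headache ✗; rash ✓; cold intolerance ✗; hyperreflexia ✗
(D) Varlen's syndrome — fails on cold intolerance (predicts heat intolerance, not cold intolerance)
Every candidate fails on at least one observation.

none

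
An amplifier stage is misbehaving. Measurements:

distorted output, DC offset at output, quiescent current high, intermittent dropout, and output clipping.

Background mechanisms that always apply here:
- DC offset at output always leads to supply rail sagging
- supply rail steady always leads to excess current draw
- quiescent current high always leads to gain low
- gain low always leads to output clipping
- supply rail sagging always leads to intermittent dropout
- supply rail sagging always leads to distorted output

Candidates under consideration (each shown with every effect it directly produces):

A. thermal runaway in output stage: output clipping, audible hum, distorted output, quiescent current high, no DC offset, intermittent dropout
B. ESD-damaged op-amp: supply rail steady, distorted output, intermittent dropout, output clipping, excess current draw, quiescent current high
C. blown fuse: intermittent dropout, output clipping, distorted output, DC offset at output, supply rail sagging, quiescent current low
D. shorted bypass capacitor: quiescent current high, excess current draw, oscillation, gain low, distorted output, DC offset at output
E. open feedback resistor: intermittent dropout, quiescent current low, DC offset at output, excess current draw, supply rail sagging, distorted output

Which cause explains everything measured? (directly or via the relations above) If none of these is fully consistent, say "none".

D

Per-candidate check:
(A) thermal runaway in output stage — fails on DC offset at output (predicts no DC offset, not DC offset at output)
(B) ESD-damaged op-amp — distorted output ✓; DC offset at output ✗; quiescent current high ✓; intermittent dropout ✓; output clipping ✓
(C) blown fuse — distorted output ✓; DC offset at output ✓; quiescent current high ✗; intermittent dropout ✓; output clipping ✓
(D) shorted bypass capacitor — distorted output ✓; DC offset at output ✓; quiescent current high ✓; intermittent dropout ✓ (through DC offset at output → supply rail sagging → intermittent dropout); output clipping ✓ (through gain low → output clipping)
(E) open feedback resistor — fails on quiescent current high, output clipping (predicts quiescent current low, not quiescent current high)
(D) alone accounts for all the evidence.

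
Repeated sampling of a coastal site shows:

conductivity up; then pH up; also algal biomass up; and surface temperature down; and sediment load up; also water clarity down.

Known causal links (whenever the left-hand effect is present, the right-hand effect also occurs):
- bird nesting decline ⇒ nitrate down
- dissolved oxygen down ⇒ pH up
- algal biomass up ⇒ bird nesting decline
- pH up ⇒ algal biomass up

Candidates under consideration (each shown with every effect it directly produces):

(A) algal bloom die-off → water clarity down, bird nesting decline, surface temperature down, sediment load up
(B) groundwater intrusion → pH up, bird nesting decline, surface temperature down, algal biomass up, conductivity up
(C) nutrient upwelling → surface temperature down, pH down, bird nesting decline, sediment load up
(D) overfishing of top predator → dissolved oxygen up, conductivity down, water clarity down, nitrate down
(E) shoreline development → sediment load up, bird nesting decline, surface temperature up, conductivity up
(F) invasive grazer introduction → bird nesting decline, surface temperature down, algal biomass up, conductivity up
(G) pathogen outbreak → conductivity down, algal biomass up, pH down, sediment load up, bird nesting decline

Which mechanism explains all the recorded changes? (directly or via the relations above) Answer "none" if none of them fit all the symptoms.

none

For each candidate, compare predicted effects to what was observed:
(A) algal bloom die-off — conductivity up ✗; pH up ✗; algal biomass up ✗; surface temperature down ✓; sediment load up ✓; water clarity down ✓
(B) groundwater intrusion — does not account for sediment load up, water clarity down
(C) nutrient upwelling — conductivity up ✗; pH up ✗; algal biomass up ✗; surface temperature down ✓; sediment load up ✓; water clarity down ✗
(D) overfishing of top predator — fails on conductivity up, pH up, algal biomass up, surface temperature down, sediment load up (predicts conductivity down, not conductivity up)
(E) shoreline development — fails on pH up, algal biomass up, surface temperature down, water clarity down (predicts surface temperature up, not surface temperature down)
(F) invasive grazer introduction — does not account for pH up, sediment load up, water clarity down
(G) pathogen outbreak — fails on conductivity up, pH up, surface temperature down, water clarity down (predicts conductivity down, not conductivity up; predicts pH down, not pH up)
Every candidate fails on at least one observation.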